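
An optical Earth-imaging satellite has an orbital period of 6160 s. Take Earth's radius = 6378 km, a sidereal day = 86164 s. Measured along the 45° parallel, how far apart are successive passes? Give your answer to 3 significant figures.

2030 km

Node shift per orbit = (6160.0/86164) × 360° = 25.74°.
Equatorial spacing = 25.74 × 111.3 km/° = 2865 km.
At 45° latitude, spacing = 2865 × cos(45°) = 2026 km.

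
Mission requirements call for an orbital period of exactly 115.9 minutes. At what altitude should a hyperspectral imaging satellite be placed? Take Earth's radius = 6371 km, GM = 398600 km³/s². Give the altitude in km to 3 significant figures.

1500 km

T = 115.9 min = 6954.0 s.
From T = 2π√(a³/μ): a = (μ T²/4π²)^(1/3) = (398600 × 6954.0² / 4π²)^(1/3) = 7874 km.
Altitude h = a − R = 7874 − 6371 = 1503 km.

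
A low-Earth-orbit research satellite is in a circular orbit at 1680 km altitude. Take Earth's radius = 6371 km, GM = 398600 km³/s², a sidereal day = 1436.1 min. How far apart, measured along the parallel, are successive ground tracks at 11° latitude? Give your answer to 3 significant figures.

Semi-major axis a = 6371 + 1680 = 8051 km. Period T = 2π√(a³/μ) = 2π√(8051³/398600) = 7189.3 s = 119.82 min.
Node shift per orbit = (7189.3/86166) × 360° = 30.04°.
Equatorial spacing = 30.04 × 111.2 km/° = 3340 km.
At 11° latitude, spacing = 3340 × cos(11°) = 3279 km.

3280 km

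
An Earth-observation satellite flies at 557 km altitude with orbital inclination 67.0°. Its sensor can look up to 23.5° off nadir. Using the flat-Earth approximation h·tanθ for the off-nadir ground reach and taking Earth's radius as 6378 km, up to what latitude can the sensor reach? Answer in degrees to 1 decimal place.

For a prograde orbit the ground track reaches latitude ±i = ±67.0°.
Sensor half-swath on the ground ≈ 557·tan(23.5°) = 242 km = 2.18° of latitude.
Maximum observable latitude ≈ 67.0 + 2.18 = 69.2°.

69.2°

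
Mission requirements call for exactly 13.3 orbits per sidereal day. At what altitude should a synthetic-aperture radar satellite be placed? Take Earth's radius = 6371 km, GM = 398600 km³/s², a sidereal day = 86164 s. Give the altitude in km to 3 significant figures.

1140 km

Required period T = 86164 / 13.3 = 6478.5 s.
From T = 2π√(a³/μ): a = (μ T²/4π²)^(1/3) = (398600 × 6478.5² / 4π²)^(1/3) = 7511 km.
Altitude h = a − R = 7511 − 6371 = 1140 km.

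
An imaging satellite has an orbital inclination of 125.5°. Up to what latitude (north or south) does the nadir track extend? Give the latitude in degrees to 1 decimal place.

54.5°

Retrograde orbit: the ground track reaches ±(180° − i) = ±(180 − 125.5) = ±54.5°.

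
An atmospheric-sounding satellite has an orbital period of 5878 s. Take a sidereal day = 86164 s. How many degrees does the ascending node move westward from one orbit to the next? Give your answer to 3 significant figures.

During one orbit Earth rotates (5878.0 / 86164) × 360° = 24.56°.

24.6°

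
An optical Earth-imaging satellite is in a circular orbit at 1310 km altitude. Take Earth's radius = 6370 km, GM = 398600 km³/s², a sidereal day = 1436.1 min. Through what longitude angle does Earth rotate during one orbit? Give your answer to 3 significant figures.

Semi-major axis a = 6370 + 1310 = 7680 km. Period T = 2π√(a³/μ) = 2π√(7680³/398600) = 6698.1 s = 111.64 min.
During one orbit Earth rotates (6698.1 / 86166) × 360° = 27.98°.

28.0°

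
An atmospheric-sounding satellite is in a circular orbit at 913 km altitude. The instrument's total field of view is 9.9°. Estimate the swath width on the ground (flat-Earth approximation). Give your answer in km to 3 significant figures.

Half-angle = 9.9°/2 = 4.95°.
Swath width ≈ 2h·tan(θ/2) = 2 × 913 × tan(4.95°) = 158.1 km.

158 km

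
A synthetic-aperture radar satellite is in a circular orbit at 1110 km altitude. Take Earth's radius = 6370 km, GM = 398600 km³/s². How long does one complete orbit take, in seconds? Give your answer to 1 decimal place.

6438.2 seconds

Semi-major axis a = 6370 + 1110 = 7480 km. Period T = 2π√(a³/μ) = 2π√(7480³/398600) = 6438.2 s = 107.30 min.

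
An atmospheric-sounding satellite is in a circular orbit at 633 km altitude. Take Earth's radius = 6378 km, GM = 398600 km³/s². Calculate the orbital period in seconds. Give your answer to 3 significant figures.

5840 seconds

Semi-major axis a = 6378 + 633 = 7011 km. Period T = 2π√(a³/μ) = 2π√(7011³/398600) = 5842.3 s = 97.37 min.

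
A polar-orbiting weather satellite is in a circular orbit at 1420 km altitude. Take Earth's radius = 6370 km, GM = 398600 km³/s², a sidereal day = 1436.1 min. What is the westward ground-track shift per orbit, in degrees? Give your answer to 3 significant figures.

Semi-major axis a = 6370 + 1420 = 7790 km. Period T = 2π√(a³/μ) = 2π√(7790³/398600) = 6842.5 s = 114.04 min.
During one orbit Earth rotates (6842.5 / 86166) × 360° = 28.59°.

28.6°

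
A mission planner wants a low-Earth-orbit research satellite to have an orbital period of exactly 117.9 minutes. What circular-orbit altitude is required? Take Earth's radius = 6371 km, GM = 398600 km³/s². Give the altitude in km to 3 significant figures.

T = 117.9 min = 7074.0 s.
From T = 2π√(a³/μ): a = (μ T²/4π²)^(1/3) = (398600 × 7074.0² / 4π²)^(1/3) = 7965 km.
Altitude h = a − R = 7965 − 6371 = 1594 km.

1590 km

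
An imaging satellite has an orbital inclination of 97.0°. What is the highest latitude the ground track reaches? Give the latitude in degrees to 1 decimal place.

83.0°

Retrograde orbit: the ground track reaches ±(180° − i) = ±(180 − 97.0) = ±83.0°.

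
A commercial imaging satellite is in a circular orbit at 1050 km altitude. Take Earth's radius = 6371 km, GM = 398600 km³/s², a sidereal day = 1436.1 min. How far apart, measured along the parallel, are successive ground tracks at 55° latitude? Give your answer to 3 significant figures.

Semi-major axis a = 6371 + 1050 = 7421 km. Period T = 2π√(a³/μ) = 2π√(7421³/398600) = 6362.2 s = 106.04 min.
Node shift per orbit = (6362.2/86166) × 360° = 26.58°.
Equatorial spacing = 26.58 × 111.2 km/° = 2956 km.
At 55° latitude, spacing = 2956 × cos(55°) = 1695 km.

1700 km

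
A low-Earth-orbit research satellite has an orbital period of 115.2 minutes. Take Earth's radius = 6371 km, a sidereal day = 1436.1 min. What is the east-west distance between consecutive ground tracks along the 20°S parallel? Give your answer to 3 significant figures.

3020 km

T = 115.2 min = 6912.0 s.
Node shift per orbit = (6912.0/86166) × 360° = 28.88°.
Equatorial spacing = 28.88 × 111.2 km/° = 3211 km.
At 20° latitude, spacing = 3211 × cos(20°) = 3017 km.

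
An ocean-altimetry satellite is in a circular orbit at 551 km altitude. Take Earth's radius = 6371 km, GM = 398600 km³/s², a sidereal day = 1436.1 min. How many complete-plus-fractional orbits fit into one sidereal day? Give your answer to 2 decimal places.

15.03

Semi-major axis a = 6371 + 551 = 6922 km. Period T = 2π√(a³/μ) = 2π√(6922³/398600) = 5731.4 s = 95.52 min.
Orbits per sidereal day = 86166 / 5731.4 = 15.034.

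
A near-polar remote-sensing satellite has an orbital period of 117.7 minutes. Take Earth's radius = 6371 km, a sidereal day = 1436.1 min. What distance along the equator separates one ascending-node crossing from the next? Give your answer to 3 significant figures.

3280 km

T = 117.7 min = 7062.0 s.
During one orbit Earth rotates (7062.0 / 86166) × 360° = 29.50°.
At the equator that is 29.50° × (2π·6371/360) km/° = 29.50 × 111.2 = 3281 km.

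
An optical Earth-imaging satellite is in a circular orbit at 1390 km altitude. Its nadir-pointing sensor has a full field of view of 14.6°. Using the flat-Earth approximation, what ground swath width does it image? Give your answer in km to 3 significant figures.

Half-angle = 14.6°/2 = 7.3°.
Swath width ≈ 2h·tan(θ/2) = 2 × 1390 × tan(7.3°) = 356.1 km.

356 km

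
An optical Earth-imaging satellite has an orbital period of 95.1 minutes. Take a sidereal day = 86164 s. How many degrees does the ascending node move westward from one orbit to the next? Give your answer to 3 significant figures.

T = 95.1 min = 5706.0 s.
During one orbit Earth rotates (5706.0 / 86164) × 360° = 23.84°.

23.8°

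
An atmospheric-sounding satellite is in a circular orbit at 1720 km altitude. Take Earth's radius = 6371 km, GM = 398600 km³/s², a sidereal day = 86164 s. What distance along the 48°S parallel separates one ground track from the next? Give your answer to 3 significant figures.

2250 km

Semi-major axis a = 6371 + 1720 = 8091 km. Period T = 2π√(a³/μ) = 2π√(8091³/398600) = 7242.9 s = 120.72 min.
Node shift per orbit = (7242.9/86164) × 360° = 30.26°.
Equatorial spacing = 30.26 × 111.2 km/° = 3365 km.
At 48° latitude, spacing = 3365 × cos(48°) = 2252 km.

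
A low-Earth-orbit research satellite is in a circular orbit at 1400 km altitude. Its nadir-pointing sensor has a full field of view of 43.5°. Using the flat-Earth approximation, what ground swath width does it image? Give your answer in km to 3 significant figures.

Half-angle = 43.5°/2 = 21.75°.
Swath width ≈ 2h·tan(θ/2) = 2 × 1400 × tan(21.75°) = 1117.1 km.

1120 km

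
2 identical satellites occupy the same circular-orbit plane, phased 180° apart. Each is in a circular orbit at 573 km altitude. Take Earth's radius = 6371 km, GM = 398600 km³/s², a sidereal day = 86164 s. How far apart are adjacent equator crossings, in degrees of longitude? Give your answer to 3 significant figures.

Semi-major axis a = 6371 + 573 = 6944 km. Period T = 2π√(a³/μ) = 2π√(6944³/398600) = 5758.7 s = 95.98 min.
Single-satellite node shift = (5758.7/86164) × 360° = 24.06°.
With 2 satellites evenly phased, successive equator crossings are 24.06/2 = 12.030° apart.

12.0°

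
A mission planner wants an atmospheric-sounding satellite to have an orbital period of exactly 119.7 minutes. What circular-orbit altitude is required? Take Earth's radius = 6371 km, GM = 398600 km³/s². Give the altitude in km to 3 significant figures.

T = 119.7 min = 7182.0 s.
From T = 2π√(a³/μ): a = (μ T²/4π²)^(1/3) = (398600 × 7182.0² / 4π²)^(1/3) = 8046 km.
Altitude h = a − R = 8046 − 6371 = 1675 km.

1670 km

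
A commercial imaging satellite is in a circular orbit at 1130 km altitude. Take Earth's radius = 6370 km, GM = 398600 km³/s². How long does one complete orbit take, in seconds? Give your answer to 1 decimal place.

6464.0 seconds

Semi-major axis a = 6370 + 1130 = 7500 km. Period T = 2π√(a³/μ) = 2π√(7500³/398600) = 6464.0 s = 107.73 min.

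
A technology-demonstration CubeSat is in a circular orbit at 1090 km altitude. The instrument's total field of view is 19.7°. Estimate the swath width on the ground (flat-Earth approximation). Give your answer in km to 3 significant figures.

379 km

Half-angle = 19.7°/2 = 9.85°.
Swath width ≈ 2h·tan(θ/2) = 2 × 1090 × tan(9.85°) = 378.5 km.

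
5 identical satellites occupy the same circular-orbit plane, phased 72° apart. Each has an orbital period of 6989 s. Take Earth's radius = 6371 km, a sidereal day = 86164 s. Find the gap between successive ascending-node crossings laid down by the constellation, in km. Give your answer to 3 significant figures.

649 km

Single-satellite node shift = (6989.0/86164) × 360° = 29.20°.
With 5 satellites evenly phased, successive equator crossings are 29.20/5 = 5.840° apart.
That is 5.840 × 111.2 = 649 km at the equator.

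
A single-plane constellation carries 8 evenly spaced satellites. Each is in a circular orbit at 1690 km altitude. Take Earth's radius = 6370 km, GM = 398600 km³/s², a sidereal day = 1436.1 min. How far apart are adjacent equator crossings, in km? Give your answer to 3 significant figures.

418 km

Semi-major axis a = 6370 + 1690 = 8060 km. Period T = 2π√(a³/μ) = 2π√(8060³/398600) = 7201.3 s = 120.02 min.
Single-satellite node shift = (7201.3/86166) × 360° = 30.09°.
With 8 satellites evenly phased, successive equator crossings are 30.09/8 = 3.761° apart.
That is 3.761 × 111.2 = 418 km at the equator.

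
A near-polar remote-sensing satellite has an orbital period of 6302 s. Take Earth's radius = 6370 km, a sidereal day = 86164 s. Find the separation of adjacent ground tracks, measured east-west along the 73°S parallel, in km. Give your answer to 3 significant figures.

856 km

Node shift per orbit = (6302.0/86164) × 360° = 26.33°.
Equatorial spacing = 26.33 × 111.2 km/° = 2927 km.
At 73° latitude, spacing = 2927 × cos(73°) = 856 km.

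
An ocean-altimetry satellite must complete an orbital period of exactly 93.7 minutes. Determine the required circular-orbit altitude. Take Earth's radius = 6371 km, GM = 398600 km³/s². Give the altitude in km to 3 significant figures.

T = 93.7 min = 5622.0 s.
From T = 2π√(a³/μ): a = (μ T²/4π²)^(1/3) = (398600 × 5622.0² / 4π²)^(1/3) = 6834 km.
Altitude h = a − R = 6834 − 6371 = 463 km.

463 km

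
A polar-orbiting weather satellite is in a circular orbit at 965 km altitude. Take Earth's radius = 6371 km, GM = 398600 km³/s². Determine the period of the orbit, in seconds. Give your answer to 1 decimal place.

6253.2 seconds

Semi-major axis a = 6371 + 965 = 7336 km. Period T = 2π√(a³/μ) = 2π√(7336³/398600) = 6253.2 s = 104.22 min.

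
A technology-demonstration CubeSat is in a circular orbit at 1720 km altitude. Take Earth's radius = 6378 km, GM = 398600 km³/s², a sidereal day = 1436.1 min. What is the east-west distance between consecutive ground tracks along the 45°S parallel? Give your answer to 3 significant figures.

2390 km

Semi-major axis a = 6378 + 1720 = 8098 km. Period T = 2π√(a³/μ) = 2π√(8098³/398600) = 7252.3 s = 120.87 min.
Node shift per orbit = (7252.3/86166) × 360° = 30.30°.
Equatorial spacing = 30.30 × 111.3 km/° = 3373 km.
At 45° latitude, spacing = 3373 × cos(45°) = 2385 km.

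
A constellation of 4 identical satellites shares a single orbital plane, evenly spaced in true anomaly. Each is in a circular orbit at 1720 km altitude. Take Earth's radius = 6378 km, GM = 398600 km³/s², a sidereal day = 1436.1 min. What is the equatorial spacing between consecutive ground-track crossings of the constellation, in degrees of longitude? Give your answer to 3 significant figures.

Semi-major axis a = 6378 + 1720 = 8098 km. Period T = 2π√(a³/μ) = 2π√(8098³/398600) = 7252.3 s = 120.87 min.
Single-satellite node shift = (7252.3/86166) × 360° = 30.30°.
With 4 satellites evenly phased, successive equator crossings are 30.30/4 = 7.575° apart.

7.58°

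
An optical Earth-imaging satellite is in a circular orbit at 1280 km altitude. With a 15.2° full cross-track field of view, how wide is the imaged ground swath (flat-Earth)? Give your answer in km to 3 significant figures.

342 km

Half-angle = 15.2°/2 = 7.6°.
Swath width ≈ 2h·tan(θ/2) = 2 × 1280 × tan(7.6°) = 341.6 km.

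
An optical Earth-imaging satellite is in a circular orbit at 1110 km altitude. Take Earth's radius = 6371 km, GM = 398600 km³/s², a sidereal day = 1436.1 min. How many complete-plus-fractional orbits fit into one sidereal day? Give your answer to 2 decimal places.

13.38

Semi-major axis a = 6371 + 1110 = 7481 km. Period T = 2π√(a³/μ) = 2π√(7481³/398600) = 6439.5 s = 107.32 min.
Orbits per sidereal day = 86166 / 6439.5 = 13.381.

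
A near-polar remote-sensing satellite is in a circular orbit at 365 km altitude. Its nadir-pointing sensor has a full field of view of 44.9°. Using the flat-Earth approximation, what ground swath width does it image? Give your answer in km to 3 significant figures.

Half-angle = 44.9°/2 = 22.45°.
Swath width ≈ 2h·tan(θ/2) = 2 × 365 × tan(22.45°) = 301.6 km.

302 km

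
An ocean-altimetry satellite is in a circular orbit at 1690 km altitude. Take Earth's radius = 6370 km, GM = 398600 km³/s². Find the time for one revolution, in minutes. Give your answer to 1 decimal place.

120.0 min

Semi-major axis a = 6370 + 1690 = 8060 km. Period T = 2π√(a³/μ) = 2π√(8060³/398600) = 7201.3 s = 120.02 min.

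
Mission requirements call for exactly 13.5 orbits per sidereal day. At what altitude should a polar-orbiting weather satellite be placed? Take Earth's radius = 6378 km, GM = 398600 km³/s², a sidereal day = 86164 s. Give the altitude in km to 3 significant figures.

1060 km

Required period T = 86164 / 13.5 = 6382.5 s.
From T = 2π√(a³/μ): a = (μ T²/4π²)^(1/3) = (398600 × 6382.5² / 4π²)^(1/3) = 7437 km.
Altitude h = a − R = 7437 − 6378 = 1059 km.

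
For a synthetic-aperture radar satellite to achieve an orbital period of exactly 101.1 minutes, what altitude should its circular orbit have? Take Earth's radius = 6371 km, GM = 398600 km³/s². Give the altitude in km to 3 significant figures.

T = 101.1 min = 6066.0 s.
From T = 2π√(a³/μ): a = (μ T²/4π²)^(1/3) = (398600 × 6066.0² / 4π²)^(1/3) = 7189 km.
Altitude h = a − R = 7189 − 6371 = 818 km.

818 km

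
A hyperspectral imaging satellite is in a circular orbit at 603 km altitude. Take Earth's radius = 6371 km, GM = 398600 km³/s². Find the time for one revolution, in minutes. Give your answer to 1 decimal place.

96.6 min

Semi-major axis a = 6371 + 603 = 6974 km. Period T = 2π√(a³/μ) = 2π√(6974³/398600) = 5796.1 s = 96.60 min.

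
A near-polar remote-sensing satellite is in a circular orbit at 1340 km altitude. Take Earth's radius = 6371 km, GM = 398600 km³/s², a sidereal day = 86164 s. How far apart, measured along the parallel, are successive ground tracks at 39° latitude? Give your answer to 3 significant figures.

2430 km

Semi-major axis a = 6371 + 1340 = 7711 km. Period T = 2π√(a³/μ) = 2π√(7711³/398600) = 6738.7 s = 112.31 min.
Node shift per orbit = (6738.7/86164) × 360° = 28.15°.
Equatorial spacing = 28.15 × 111.2 km/° = 3131 km.
At 39° latitude, spacing = 3131 × cos(39°) = 2433 km.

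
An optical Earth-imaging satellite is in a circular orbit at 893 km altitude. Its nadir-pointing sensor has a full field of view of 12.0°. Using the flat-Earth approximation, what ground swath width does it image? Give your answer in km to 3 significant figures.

188 km

Half-angle = 12.0°/2 = 6°.
Swath width ≈ 2h·tan(θ/2) = 2 × 893 × tan(6°) = 187.7 km.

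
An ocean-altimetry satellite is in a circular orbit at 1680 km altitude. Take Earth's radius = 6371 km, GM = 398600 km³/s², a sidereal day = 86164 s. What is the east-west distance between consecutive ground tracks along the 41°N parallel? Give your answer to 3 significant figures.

2520 km

Semi-major axis a = 6371 + 1680 = 8051 km. Period T = 2π√(a³/μ) = 2π√(8051³/398600) = 7189.3 s = 119.82 min.
Node shift per orbit = (7189.3/86164) × 360° = 30.04°.
Equatorial spacing = 30.04 × 111.2 km/° = 3340 km.
At 41° latitude, spacing = 3340 × cos(41°) = 2521 km.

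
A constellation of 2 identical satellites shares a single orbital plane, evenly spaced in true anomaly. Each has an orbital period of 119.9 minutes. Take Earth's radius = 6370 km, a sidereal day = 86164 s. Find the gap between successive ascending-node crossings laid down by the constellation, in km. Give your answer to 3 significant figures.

1670 km

T = 119.9 min = 7194.0 s.
Single-satellite node shift = (7194.0/86164) × 360° = 30.06°.
With 2 satellites evenly phased, successive equator crossings are 30.06/2 = 15.029° apart.
That is 15.029 × 111.2 = 1671 km at the equator.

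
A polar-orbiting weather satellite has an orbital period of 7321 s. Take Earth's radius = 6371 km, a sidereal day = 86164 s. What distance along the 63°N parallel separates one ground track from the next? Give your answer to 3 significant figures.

Node shift per orbit = (7321.0/86164) × 360° = 30.59°.
Equatorial spacing = 30.59 × 111.2 km/° = 3401 km.
At 63° latitude, spacing = 3401 × cos(63°) = 1544 km.

1540 km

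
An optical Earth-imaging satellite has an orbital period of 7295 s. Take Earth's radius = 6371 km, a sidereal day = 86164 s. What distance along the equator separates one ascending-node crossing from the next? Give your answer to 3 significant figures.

During one orbit Earth rotates (7295.0 / 86164) × 360° = 30.48°.
At the equator that is 30.48° × (2π·6371/360) km/° = 30.48 × 111.2 = 3389 km.

3390 km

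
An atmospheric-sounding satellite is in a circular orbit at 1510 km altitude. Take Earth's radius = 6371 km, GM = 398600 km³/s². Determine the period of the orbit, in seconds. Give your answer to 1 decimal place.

Semi-major axis a = 6371 + 1510 = 7881 km. Period T = 2π√(a³/μ) = 2π√(7881³/398600) = 6962.8 s = 116.05 min.

6962.8 seconds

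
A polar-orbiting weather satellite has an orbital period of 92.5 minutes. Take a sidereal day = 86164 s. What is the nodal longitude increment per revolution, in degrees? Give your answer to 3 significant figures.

T = 92.5 min = 5550.0 s.
During one orbit Earth rotates (5550.0 / 86164) × 360° = 23.19°.

23.2°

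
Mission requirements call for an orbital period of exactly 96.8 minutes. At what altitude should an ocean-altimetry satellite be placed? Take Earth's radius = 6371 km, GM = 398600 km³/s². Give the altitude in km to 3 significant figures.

613 km

T = 96.8 min = 5808.0 s.
From T = 2π√(a³/μ): a = (μ T²/4π²)^(1/3) = (398600 × 5808.0² / 4π²)^(1/3) = 6984 km.
Altitude h = a − R = 6984 − 6371 = 613 km.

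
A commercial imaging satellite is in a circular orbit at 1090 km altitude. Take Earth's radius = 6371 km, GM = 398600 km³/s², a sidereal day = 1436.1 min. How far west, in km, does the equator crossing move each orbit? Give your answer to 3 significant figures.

2980 km

Semi-major axis a = 6371 + 1090 = 7461 km. Period T = 2π√(a³/μ) = 2π√(7461³/398600) = 6413.7 s = 106.89 min.
During one orbit Earth rotates (6413.7 / 86166) × 360° = 26.80°.
At the equator that is 26.80° × (2π·6371/360) km/° = 26.80 × 111.2 = 2980 km.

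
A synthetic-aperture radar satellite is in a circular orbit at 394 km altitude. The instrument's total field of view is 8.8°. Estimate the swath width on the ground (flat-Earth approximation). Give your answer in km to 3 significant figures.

Half-angle = 8.8°/2 = 4.4°.
Swath width ≈ 2h·tan(θ/2) = 2 × 394 × tan(4.4°) = 60.6 km.

60.6 km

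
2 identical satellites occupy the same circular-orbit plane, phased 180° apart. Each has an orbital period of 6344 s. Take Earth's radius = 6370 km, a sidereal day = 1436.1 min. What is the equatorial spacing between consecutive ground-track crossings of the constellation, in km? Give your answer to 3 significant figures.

1470 km

Single-satellite node shift = (6344.0/86166) × 360° = 26.51°.
With 2 satellites evenly phased, successive equator crossings are 26.51/2 = 13.253° apart.
That is 13.253 × 111.2 = 1473 km at the equator.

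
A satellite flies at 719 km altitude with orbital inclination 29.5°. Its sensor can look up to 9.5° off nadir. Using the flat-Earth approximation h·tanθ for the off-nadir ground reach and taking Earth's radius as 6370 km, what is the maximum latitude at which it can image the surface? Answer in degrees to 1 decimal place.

For a prograde orbit the ground track reaches latitude ±i = ±29.5°.
Sensor half-swath on the ground ≈ 719·tan(9.5°) = 120 km = 1.08° of latitude.
Maximum observable latitude ≈ 29.5 + 1.08 = 30.6°.

30.6°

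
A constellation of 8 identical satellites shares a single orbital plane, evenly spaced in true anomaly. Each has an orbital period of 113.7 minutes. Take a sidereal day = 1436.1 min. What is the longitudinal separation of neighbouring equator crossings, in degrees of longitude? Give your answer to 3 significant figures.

3.56°

T = 113.7 min = 6822.0 s.
Single-satellite node shift = (6822.0/86166) × 360° = 28.50°.
With 8 satellites evenly phased, successive equator crossings are 28.50/8 = 3.563° apart.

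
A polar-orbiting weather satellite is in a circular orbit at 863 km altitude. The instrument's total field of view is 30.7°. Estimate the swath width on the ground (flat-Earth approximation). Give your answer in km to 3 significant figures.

474 km

Half-angle = 30.7°/2 = 15.35°.
Swath width ≈ 2h·tan(θ/2) = 2 × 863 × tan(15.35°) = 473.8 km.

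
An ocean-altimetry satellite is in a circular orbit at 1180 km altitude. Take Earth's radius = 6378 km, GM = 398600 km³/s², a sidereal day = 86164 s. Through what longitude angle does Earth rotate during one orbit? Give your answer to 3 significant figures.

27.3°

Semi-major axis a = 6378 + 1180 = 7558 km. Period T = 2π√(a³/μ) = 2π√(7558³/398600) = 6539.2 s = 108.99 min.
During one orbit Earth rotates (6539.2 / 86164) × 360° = 27.32°.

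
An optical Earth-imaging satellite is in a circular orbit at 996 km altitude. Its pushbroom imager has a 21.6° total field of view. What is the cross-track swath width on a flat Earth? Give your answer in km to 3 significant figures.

Half-angle = 21.6°/2 = 10.8°.
Swath width ≈ 2h·tan(θ/2) = 2 × 996 × tan(10.8°) = 380.0 km.

380 km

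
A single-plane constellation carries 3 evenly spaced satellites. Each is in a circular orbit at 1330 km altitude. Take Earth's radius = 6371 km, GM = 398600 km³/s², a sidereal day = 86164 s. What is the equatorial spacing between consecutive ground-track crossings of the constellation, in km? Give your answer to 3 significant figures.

Semi-major axis a = 6371 + 1330 = 7701 km. Period T = 2π√(a³/μ) = 2π√(7701³/398600) = 6725.6 s = 112.09 min.
Single-satellite node shift = (6725.6/86164) × 360° = 28.10°.
With 3 satellites evenly phased, successive equator crossings are 28.10/3 = 9.367° apart.
That is 9.367 × 111.2 = 1042 km at the equator.

1040 km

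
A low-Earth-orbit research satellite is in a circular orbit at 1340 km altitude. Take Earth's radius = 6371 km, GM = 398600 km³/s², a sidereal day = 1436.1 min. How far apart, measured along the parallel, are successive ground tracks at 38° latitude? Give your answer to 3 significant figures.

Semi-major axis a = 6371 + 1340 = 7711 km. Period T = 2π√(a³/μ) = 2π√(7711³/398600) = 6738.7 s = 112.31 min.
Node shift per orbit = (6738.7/86166) × 360° = 28.15°.
Equatorial spacing = 28.15 × 111.2 km/° = 3131 km.
At 38° latitude, spacing = 3131 × cos(38°) = 2467 km.

2470 km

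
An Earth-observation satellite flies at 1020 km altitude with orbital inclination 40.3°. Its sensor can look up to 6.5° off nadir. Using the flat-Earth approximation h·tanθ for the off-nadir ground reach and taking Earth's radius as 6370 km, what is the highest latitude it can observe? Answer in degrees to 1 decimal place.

41.3°

For a prograde orbit the ground track reaches latitude ±i = ±40.3°.
Sensor half-swath on the ground ≈ 1020·tan(6.5°) = 116 km = 1.05° of latitude.
Maximum observable latitude ≈ 40.3 + 1.05 = 41.3°.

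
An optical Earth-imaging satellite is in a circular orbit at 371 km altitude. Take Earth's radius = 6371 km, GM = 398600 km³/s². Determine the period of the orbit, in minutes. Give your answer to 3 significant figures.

91.8 min

Semi-major axis a = 6371 + 371 = 6742 km. Period T = 2π√(a³/μ) = 2π√(6742³/398600) = 5509.3 s = 91.82 min.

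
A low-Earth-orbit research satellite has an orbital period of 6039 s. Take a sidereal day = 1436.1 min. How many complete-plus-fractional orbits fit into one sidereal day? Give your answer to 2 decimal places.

14.27

Orbits per sidereal day = 86166 / 6039.0 = 14.268.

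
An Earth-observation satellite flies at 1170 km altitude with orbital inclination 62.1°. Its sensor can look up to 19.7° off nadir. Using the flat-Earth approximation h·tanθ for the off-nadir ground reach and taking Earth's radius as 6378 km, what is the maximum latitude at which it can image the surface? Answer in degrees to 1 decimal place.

65.9°

For a prograde orbit the ground track reaches latitude ±i = ±62.1°.
Sensor half-swath on the ground ≈ 1170·tan(19.7°) = 419 km = 3.76° of latitude.
Maximum observable latitude ≈ 62.1 + 3.76 = 65.9°.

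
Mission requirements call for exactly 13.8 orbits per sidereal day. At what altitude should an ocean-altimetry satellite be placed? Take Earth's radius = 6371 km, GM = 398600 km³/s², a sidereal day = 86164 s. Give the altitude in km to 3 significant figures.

958 km

Required period T = 86164 / 13.8 = 6243.8 s.
From T = 2π√(a³/μ): a = (μ T²/4π²)^(1/3) = (398600 × 6243.8² / 4π²)^(1/3) = 7329 km.
Altitude h = a − R = 7329 − 6371 = 958 km.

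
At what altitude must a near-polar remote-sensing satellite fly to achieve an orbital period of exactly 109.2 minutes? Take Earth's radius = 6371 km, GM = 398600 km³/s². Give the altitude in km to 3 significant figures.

1200 km

T = 109.2 min = 6552.0 s.
From T = 2π√(a³/μ): a = (μ T²/4π²)^(1/3) = (398600 × 6552.0² / 4π²)^(1/3) = 7568 km.
Altitude h = a − R = 7568 − 6371 = 1197 km.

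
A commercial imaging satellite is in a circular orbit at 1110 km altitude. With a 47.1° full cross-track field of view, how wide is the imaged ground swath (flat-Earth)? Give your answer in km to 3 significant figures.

Half-angle = 47.1°/2 = 23.55°.
Swath width ≈ 2h·tan(θ/2) = 2 × 1110 × tan(23.55°) = 967.6 km.

968 km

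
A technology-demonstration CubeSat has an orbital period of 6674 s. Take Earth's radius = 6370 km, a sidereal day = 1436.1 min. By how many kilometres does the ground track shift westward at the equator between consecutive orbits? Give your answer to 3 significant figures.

During one orbit Earth rotates (6674.0 / 86166) × 360° = 27.88°.
At the equator that is 27.88° × (2π·6370/360) km/° = 27.88 × 111.2 = 3100 km.

3100 km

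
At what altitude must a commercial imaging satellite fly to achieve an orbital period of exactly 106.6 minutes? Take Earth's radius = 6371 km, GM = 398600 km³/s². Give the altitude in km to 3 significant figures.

T = 106.6 min = 6396.0 s.
From T = 2π√(a³/μ): a = (μ T²/4π²)^(1/3) = (398600 × 6396.0² / 4π²)^(1/3) = 7447 km.
Altitude h = a − R = 7447 − 6371 = 1076 km.

1080 km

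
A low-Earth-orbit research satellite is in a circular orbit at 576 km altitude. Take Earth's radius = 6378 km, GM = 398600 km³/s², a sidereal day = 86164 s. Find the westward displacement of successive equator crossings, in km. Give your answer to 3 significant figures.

Semi-major axis a = 6378 + 576 = 6954 km. Period T = 2π√(a³/μ) = 2π√(6954³/398600) = 5771.2 s = 96.19 min.
During one orbit Earth rotates (5771.2 / 86164) × 360° = 24.11°.
At the equator that is 24.11° × (2π·6378/360) km/° = 24.11 × 111.3 = 2684 km.

2680 km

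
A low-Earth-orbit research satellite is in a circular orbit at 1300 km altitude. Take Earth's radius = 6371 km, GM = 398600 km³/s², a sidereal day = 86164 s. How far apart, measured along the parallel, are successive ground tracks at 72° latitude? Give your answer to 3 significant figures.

Semi-major axis a = 6371 + 1300 = 7671 km. Period T = 2π√(a³/μ) = 2π√(7671³/398600) = 6686.4 s = 111.44 min.
Node shift per orbit = (6686.4/86164) × 360° = 27.94°.
Equatorial spacing = 27.94 × 111.2 km/° = 3106 km.
At 72° latitude, spacing = 3106 × cos(72°) = 960 km.

960 km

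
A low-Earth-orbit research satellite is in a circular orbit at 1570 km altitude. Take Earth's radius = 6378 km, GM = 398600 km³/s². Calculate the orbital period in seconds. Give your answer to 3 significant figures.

7050 seconds

Semi-major axis a = 6378 + 1570 = 7948 km. Period T = 2π√(a³/μ) = 2π√(7948³/398600) = 7051.8 s = 117.53 min.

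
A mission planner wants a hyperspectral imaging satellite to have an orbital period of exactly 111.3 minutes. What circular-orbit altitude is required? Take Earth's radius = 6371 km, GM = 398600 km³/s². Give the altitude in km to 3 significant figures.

1290 km

T = 111.3 min = 6678.0 s.
From T = 2π√(a³/μ): a = (μ T²/4π²)^(1/3) = (398600 × 6678.0² / 4π²)^(1/3) = 7665 km.
Altitude h = a − R = 7665 − 6371 = 1294 km.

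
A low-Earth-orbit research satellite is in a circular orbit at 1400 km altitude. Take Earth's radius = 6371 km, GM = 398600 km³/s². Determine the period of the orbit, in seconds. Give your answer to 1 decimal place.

6817.5 seconds

Semi-major axis a = 6371 + 1400 = 7771 km. Period T = 2π√(a³/μ) = 2π√(7771³/398600) = 6817.5 s = 113.63 min.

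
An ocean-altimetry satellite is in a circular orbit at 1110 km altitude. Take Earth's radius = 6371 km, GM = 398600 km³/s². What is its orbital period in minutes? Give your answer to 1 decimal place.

Semi-major axis a = 6371 + 1110 = 7481 km. Period T = 2π√(a³/μ) = 2π√(7481³/398600) = 6439.5 s = 107.32 min.

107.3 min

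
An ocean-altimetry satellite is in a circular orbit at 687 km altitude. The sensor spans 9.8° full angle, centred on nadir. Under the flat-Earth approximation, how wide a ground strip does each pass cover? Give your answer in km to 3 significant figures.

Half-angle = 9.8°/2 = 4.9°.
Swath width ≈ 2h·tan(θ/2) = 2 × 687 × tan(4.9°) = 117.8 km.

118 km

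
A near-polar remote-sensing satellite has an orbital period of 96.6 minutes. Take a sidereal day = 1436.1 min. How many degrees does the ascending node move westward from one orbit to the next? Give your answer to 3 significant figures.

24.2°

T = 96.6 min = 5796.0 s.
During one orbit Earth rotates (5796.0 / 86166) × 360° = 24.22°.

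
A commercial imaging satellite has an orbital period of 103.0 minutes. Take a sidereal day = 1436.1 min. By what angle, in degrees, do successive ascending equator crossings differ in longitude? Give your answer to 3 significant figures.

25.8°

T = 103.0 min = 6180.0 s.
During one orbit Earth rotates (6180.0 / 86166) × 360° = 25.82°.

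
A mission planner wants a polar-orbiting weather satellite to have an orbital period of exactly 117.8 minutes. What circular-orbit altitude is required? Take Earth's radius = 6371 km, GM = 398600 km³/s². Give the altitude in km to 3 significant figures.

T = 117.8 min = 7068.0 s.
From T = 2π√(a³/μ): a = (μ T²/4π²)^(1/3) = (398600 × 7068.0² / 4π²)^(1/3) = 7960 km.
Altitude h = a − R = 7960 − 6371 = 1589 km.

1590 km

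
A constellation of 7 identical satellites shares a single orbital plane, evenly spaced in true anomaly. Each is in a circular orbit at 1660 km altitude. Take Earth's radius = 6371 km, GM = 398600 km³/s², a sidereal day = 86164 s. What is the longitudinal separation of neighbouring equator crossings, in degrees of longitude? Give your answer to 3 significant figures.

4.28°

Semi-major axis a = 6371 + 1660 = 8031 km. Period T = 2π√(a³/μ) = 2π√(8031³/398600) = 7162.5 s = 119.38 min.
Single-satellite node shift = (7162.5/86164) × 360° = 29.93°.
With 7 satellites evenly phased, successive equator crossings are 29.93/7 = 4.275° apart.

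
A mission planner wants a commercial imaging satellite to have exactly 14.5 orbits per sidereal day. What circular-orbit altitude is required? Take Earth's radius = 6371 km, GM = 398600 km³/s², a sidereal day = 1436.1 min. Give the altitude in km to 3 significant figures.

720 km

Required period T = 86166 / 14.5 = 5942.5 s.
From T = 2π√(a³/μ): a = (μ T²/4π²)^(1/3) = (398600 × 5942.5² / 4π²)^(1/3) = 7091 km.
Altitude h = a − R = 7091 − 6371 = 720 km.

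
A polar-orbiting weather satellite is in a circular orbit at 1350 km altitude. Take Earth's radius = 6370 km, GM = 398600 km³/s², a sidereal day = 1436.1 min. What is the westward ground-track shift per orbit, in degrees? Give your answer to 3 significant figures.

Semi-major axis a = 6370 + 1350 = 7720 km. Period T = 2π√(a³/μ) = 2π√(7720³/398600) = 6750.5 s = 112.51 min.
During one orbit Earth rotates (6750.5 / 86166) × 360° = 28.20°.

28.2°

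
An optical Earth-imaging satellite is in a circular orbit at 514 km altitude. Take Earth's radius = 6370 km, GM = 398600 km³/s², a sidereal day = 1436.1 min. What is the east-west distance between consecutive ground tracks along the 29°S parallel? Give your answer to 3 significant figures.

2310 km

Semi-major axis a = 6370 + 514 = 6884 km. Period T = 2π√(a³/μ) = 2π√(6884³/398600) = 5684.2 s = 94.74 min.
Node shift per orbit = (5684.2/86166) × 360° = 23.75°.
Equatorial spacing = 23.75 × 111.2 km/° = 2640 km.
At 29° latitude, spacing = 2640 × cos(29°) = 2309 km.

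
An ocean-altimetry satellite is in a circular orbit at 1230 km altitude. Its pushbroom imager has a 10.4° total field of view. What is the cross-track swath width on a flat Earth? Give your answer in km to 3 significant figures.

Half-angle = 10.4°/2 = 5.2°.
Swath width ≈ 2h·tan(θ/2) = 2 × 1230 × tan(5.2°) = 223.9 km.

224 km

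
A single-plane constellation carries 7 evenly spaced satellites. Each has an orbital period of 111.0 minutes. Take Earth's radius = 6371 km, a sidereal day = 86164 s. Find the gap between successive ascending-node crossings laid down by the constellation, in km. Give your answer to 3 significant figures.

T = 111.0 min = 6660.0 s.
Single-satellite node shift = (6660.0/86164) × 360° = 27.83°.
With 7 satellites evenly phased, successive equator crossings are 27.83/7 = 3.975° apart.
That is 3.975 × 111.2 = 442 km at the equator.

442 km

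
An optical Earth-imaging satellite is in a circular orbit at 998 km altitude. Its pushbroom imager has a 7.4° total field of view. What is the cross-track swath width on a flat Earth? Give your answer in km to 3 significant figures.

129 km

Half-angle = 7.4°/2 = 3.7°.
Swath width ≈ 2h·tan(θ/2) = 2 × 998 × tan(3.7°) = 129.1 km.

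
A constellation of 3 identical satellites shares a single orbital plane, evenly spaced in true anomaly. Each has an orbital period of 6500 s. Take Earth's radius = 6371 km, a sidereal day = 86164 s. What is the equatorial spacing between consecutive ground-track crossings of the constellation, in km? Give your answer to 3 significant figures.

1010 km

Single-satellite node shift = (6500.0/86164) × 360° = 27.16°.
With 3 satellites evenly phased, successive equator crossings are 27.16/3 = 9.053° apart.
That is 9.053 × 111.2 = 1007 km at the equator.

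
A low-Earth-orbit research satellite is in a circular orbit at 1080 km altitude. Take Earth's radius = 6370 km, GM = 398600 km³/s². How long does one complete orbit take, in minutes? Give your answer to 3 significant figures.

107 min

Semi-major axis a = 6370 + 1080 = 7450 km. Period T = 2π√(a³/μ) = 2π√(7450³/398600) = 6399.5 s = 106.66 min.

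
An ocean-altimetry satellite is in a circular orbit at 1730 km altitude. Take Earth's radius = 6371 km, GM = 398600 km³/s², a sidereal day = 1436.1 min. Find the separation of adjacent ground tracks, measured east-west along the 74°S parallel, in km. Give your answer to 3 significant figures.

Semi-major axis a = 6371 + 1730 = 8101 km. Period T = 2π√(a³/μ) = 2π√(8101³/398600) = 7256.4 s = 120.94 min.
Node shift per orbit = (7256.4/86166) × 360° = 30.32°.
Equatorial spacing = 30.32 × 111.2 km/° = 3371 km.
At 74° latitude, spacing = 3371 × cos(74°) = 929 km.

929 km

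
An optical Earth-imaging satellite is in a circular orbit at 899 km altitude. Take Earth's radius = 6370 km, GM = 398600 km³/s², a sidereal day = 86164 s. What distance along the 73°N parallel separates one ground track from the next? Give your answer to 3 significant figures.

Semi-major axis a = 6370 + 899 = 7269 km. Period T = 2π√(a³/μ) = 2π√(7269³/398600) = 6167.7 s = 102.79 min.
Node shift per orbit = (6167.7/86164) × 360° = 25.77°.
Equatorial spacing = 25.77 × 111.2 km/° = 2865 km.
At 73° latitude, spacing = 2865 × cos(73°) = 838 km.

838 km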